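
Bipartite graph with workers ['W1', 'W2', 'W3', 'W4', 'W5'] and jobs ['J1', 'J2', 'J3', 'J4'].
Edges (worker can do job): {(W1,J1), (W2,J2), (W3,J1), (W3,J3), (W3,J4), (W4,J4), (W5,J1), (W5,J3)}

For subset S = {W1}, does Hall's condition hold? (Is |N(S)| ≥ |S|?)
Yes: |N(S)| = 1, |S| = 1

Subset S = {W1}
Neighbors N(S) = {J1}

|N(S)| = 1, |S| = 1
Hall's condition: |N(S)| ≥ |S| is satisfied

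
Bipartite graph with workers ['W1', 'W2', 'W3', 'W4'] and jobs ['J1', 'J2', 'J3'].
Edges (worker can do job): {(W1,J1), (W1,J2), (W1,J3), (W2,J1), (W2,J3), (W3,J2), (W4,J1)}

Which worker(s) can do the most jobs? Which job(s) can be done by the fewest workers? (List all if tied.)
Most versatile: W1 (3 jobs); Least covered: J2, J3 (2 workers)

Worker degrees (jobs they can do): W1:3, W2:2, W3:1, W4:1
Job degrees (workers who can do it): J1:3, J2:2, J3:2

Maximum worker degree is 3, achieved by: W1
Minimum job degree is 2, achieved by: J2, J3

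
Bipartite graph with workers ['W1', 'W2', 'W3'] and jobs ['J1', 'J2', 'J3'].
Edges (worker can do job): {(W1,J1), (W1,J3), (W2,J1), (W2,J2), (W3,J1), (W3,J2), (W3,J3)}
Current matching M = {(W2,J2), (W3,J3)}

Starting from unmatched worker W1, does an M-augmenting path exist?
Yes: W1 → J1

An M-augmenting path alternates non-matching / matching edges, starting and ending at unmatched vertices.
Path: W1 → J1
(J1 is unmatched in M, so the path is augmenting.)
Flipping edges along this path would increase |M| from 2 to 3.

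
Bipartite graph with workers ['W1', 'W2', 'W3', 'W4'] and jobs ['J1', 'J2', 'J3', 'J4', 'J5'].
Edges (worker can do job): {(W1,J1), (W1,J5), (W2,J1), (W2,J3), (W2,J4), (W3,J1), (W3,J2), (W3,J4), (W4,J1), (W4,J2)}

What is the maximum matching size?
Maximum matching size = 4

Maximum matching: {(W1,J5), (W2,J3), (W3,J2), (W4,J1)}
Size: 4

This assigns 4 workers to 4 distinct jobs.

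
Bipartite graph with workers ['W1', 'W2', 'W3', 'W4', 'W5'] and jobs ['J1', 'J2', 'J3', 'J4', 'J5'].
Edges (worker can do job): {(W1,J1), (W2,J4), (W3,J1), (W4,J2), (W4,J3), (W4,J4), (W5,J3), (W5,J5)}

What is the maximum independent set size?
Maximum independent set = 6

By König's theorem:
- Min vertex cover = Max matching = 4
- Max independent set = Total vertices - Min vertex cover
- Max independent set = 10 - 4 = 6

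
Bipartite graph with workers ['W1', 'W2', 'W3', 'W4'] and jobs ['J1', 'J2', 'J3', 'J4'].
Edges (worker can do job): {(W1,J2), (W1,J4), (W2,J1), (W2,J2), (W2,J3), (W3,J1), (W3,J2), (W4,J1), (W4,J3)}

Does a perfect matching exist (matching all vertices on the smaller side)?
Yes, perfect matching exists (size 4)

Perfect matching: {(W1,J4), (W2,J3), (W3,J2), (W4,J1)}
All 4 vertices on the smaller side are matched.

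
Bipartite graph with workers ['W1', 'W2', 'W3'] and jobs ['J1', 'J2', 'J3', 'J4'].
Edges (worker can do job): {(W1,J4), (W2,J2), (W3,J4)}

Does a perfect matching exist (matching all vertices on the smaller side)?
No, maximum matching has size 2 < 3

Maximum matching has size 2, need 3 for perfect matching.
Unmatched workers: ['W1']
Unmatched jobs: ['J3', 'J1']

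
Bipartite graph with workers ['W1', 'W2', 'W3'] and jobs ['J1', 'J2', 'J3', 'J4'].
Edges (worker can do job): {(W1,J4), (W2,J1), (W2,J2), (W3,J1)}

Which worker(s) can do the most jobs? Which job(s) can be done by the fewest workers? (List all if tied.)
Most versatile: W2 (2 jobs); Least covered: J3 (0 workers)

Worker degrees (jobs they can do): W1:1, W2:2, W3:1
Job degrees (workers who can do it): J1:2, J2:1, J3:0, J4:1

Maximum worker degree is 2, achieved by: W2
Minimum job degree is 0, achieved by: J3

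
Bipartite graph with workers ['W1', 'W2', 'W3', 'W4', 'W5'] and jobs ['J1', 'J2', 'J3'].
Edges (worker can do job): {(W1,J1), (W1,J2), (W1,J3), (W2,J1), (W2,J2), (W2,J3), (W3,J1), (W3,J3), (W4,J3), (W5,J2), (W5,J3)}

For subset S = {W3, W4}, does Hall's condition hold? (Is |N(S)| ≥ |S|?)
Yes: |N(S)| = 2, |S| = 2

Subset S = {W3, W4}
Neighbors N(S) = {J1, J3}

|N(S)| = 2, |S| = 2
Hall's condition: |N(S)| ≥ |S| is satisfied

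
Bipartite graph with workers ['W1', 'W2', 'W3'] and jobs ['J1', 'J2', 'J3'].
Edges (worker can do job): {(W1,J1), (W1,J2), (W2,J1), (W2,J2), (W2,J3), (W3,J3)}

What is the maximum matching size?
Maximum matching size = 3

Maximum matching: {(W1,J1), (W2,J2), (W3,J3)}
Size: 3

This assigns 3 workers to 3 distinct jobs.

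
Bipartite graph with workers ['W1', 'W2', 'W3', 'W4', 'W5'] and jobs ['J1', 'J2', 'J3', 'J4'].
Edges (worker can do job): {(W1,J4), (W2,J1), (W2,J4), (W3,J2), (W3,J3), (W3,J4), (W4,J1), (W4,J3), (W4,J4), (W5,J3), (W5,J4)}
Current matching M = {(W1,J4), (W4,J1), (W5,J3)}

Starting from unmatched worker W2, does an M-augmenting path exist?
No augmenting path from W2

Alternating search from W2 reaches jobs: {J1, J3, J4}.
Every reachable job is already matched in M, and following those matched edges back to workers exposes no further unvisited jobs.
No M-augmenting path from W2 exists.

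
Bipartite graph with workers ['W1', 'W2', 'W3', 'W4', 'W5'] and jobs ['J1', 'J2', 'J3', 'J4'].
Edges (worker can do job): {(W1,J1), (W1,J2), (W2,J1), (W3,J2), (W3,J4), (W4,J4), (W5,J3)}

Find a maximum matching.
Matching: {(W1,J2), (W2,J1), (W3,J4), (W5,J3)}

Maximum matching (size 4):
  W1 → J2
  W2 → J1
  W3 → J4
  W5 → J3

Each worker is assigned to at most one job, and each job to at most one worker.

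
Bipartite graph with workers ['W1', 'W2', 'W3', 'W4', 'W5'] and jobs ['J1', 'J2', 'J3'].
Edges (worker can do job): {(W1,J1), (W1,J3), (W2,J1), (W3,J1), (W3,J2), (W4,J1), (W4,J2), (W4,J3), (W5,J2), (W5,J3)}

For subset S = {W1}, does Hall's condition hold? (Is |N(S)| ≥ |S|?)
Yes: |N(S)| = 2, |S| = 1

Subset S = {W1}
Neighbors N(S) = {J1, J3}

|N(S)| = 2, |S| = 1
Hall's condition: |N(S)| ≥ |S| is satisfied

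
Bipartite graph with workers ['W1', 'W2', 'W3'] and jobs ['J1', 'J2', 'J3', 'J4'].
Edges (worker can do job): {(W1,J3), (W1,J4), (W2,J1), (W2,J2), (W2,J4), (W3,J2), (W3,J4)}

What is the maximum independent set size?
Maximum independent set = 4

By König's theorem:
- Min vertex cover = Max matching = 3
- Max independent set = Total vertices - Min vertex cover
- Max independent set = 7 - 3 = 4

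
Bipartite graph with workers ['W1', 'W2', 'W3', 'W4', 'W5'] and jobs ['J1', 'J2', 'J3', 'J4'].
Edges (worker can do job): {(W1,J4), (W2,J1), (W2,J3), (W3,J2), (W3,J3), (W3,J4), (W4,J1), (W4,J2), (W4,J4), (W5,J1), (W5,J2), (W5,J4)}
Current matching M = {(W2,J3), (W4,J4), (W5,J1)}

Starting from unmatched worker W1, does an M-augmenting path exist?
Yes: W1 → J4 → W4 → J1 → W5 → J2

An M-augmenting path alternates non-matching / matching edges, starting and ending at unmatched vertices.
Path: W1 → J4 → W4 → J1 → W5 → J2
(J2 is unmatched in M, so the path is augmenting.)
Flipping edges along this path would increase |M| from 3 to 4.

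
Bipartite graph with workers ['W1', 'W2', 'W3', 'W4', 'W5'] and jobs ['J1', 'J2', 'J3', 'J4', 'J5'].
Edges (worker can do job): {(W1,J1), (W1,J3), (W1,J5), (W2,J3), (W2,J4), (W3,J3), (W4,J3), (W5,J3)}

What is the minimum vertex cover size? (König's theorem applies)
Minimum vertex cover size = 3

By König's theorem: in bipartite graphs,
min vertex cover = max matching = 3

Maximum matching has size 3, so minimum vertex cover also has size 3.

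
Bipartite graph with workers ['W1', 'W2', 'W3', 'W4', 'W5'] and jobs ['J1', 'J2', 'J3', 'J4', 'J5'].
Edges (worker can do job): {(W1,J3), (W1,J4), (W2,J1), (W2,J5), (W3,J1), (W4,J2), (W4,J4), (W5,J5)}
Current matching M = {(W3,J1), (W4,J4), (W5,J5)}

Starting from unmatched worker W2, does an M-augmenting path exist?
No augmenting path from W2

Alternating search from W2 reaches jobs: {J1, J5}.
Every reachable job is already matched in M, and following those matched edges back to workers exposes no further unvisited jobs.
No M-augmenting path from W2 exists.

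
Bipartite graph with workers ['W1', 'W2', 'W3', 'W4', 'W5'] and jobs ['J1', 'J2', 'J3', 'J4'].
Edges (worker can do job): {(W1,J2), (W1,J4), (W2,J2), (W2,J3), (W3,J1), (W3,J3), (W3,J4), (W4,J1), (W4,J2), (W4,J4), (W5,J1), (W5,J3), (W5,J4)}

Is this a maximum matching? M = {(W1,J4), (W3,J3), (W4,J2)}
No, size 3 is not maximum

Proposed matching has size 3.
Maximum matching size for this graph: 4.

This is NOT maximum - can be improved to size 4.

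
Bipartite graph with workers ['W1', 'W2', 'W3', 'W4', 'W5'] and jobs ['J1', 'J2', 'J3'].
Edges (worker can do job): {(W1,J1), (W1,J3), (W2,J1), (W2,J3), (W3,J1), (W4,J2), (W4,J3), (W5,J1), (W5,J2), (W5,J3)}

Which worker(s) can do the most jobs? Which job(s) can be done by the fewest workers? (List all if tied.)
Most versatile: W5 (3 jobs); Least covered: J2 (2 workers)

Worker degrees (jobs they can do): W1:2, W2:2, W3:1, W4:2, W5:3
Job degrees (workers who can do it): J1:4, J2:2, J3:4

Maximum worker degree is 3, achieved by: W5
Minimum job degree is 2, achieved by: J2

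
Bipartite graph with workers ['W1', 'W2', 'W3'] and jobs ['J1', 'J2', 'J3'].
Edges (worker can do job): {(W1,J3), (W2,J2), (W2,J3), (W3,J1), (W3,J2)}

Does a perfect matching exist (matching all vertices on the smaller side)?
Yes, perfect matching exists (size 3)

Perfect matching: {(W1,J3), (W2,J2), (W3,J1)}
All 3 vertices on the smaller side are matched.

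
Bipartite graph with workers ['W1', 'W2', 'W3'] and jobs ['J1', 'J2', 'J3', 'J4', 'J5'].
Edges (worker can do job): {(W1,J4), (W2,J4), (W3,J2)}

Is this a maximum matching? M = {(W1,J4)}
No, size 1 is not maximum

Proposed matching has size 1.
Maximum matching size for this graph: 2.

This is NOT maximum - can be improved to size 2.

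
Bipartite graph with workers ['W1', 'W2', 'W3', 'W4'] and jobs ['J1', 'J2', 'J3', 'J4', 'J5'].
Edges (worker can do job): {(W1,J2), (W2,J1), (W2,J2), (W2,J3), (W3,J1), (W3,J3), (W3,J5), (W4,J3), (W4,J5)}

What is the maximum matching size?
Maximum matching size = 4

Maximum matching: {(W1,J2), (W2,J1), (W3,J5), (W4,J3)}
Size: 4

This assigns 4 workers to 4 distinct jobs.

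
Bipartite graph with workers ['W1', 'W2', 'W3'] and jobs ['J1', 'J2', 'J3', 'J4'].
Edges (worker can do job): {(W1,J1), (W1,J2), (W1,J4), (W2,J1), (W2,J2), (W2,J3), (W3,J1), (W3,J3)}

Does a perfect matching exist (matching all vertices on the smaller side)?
Yes, perfect matching exists (size 3)

Perfect matching: {(W1,J2), (W2,J3), (W3,J1)}
All 3 vertices on the smaller side are matched.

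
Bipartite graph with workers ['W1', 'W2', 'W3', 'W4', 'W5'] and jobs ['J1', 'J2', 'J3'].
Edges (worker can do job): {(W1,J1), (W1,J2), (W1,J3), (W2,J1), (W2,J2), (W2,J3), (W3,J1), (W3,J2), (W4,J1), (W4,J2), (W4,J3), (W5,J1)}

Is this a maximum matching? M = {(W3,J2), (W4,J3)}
No, size 2 is not maximum

Proposed matching has size 2.
Maximum matching size for this graph: 3.

This is NOT maximum - can be improved to size 3.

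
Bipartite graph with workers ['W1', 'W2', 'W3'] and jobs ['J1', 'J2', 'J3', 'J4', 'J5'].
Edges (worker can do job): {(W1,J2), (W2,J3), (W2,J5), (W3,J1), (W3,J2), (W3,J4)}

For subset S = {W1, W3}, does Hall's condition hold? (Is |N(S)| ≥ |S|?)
Yes: |N(S)| = 3, |S| = 2

Subset S = {W1, W3}
Neighbors N(S) = {J1, J2, J4}

|N(S)| = 3, |S| = 2
Hall's condition: |N(S)| ≥ |S| is satisfied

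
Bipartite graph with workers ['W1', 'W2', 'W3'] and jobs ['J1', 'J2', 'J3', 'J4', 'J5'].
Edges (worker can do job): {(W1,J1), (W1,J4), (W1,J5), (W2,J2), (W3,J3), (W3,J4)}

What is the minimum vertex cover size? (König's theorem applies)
Minimum vertex cover size = 3

By König's theorem: in bipartite graphs,
min vertex cover = max matching = 3

Maximum matching has size 3, so minimum vertex cover also has size 3.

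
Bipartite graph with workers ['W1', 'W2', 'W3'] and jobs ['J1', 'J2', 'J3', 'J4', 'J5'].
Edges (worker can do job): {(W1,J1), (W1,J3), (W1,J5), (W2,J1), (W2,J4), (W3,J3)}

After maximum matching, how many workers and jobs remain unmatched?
Unmatched: 0 workers, 2 jobs

Maximum matching size: 3
Workers: 3 total, 3 matched, 0 unmatched
Jobs: 5 total, 3 matched, 2 unmatched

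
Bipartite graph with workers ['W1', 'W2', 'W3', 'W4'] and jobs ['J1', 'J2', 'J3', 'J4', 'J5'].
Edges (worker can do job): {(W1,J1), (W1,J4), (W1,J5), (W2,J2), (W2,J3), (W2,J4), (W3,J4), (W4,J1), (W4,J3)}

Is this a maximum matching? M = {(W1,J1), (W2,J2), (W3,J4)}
No, size 3 is not maximum

Proposed matching has size 3.
Maximum matching size for this graph: 4.

This is NOT maximum - can be improved to size 4.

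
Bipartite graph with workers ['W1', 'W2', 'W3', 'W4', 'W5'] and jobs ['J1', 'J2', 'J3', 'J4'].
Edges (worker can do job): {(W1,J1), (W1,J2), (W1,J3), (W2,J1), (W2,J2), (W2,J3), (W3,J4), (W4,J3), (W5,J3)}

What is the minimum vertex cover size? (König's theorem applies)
Minimum vertex cover size = 4

By König's theorem: in bipartite graphs,
min vertex cover = max matching = 4

Maximum matching has size 4, so minimum vertex cover also has size 4.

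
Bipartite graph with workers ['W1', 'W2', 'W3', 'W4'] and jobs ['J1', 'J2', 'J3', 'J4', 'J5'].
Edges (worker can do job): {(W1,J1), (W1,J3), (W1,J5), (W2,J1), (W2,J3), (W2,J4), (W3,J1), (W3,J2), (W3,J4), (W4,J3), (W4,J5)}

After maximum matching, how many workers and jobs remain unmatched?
Unmatched: 0 workers, 1 jobs

Maximum matching size: 4
Workers: 4 total, 4 matched, 0 unmatched
Jobs: 5 total, 4 matched, 1 unmatched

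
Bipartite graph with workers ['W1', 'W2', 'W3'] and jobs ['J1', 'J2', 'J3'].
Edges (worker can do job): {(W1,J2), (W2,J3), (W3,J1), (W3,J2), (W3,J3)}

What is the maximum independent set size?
Maximum independent set = 3

By König's theorem:
- Min vertex cover = Max matching = 3
- Max independent set = Total vertices - Min vertex cover
- Max independent set = 6 - 3 = 3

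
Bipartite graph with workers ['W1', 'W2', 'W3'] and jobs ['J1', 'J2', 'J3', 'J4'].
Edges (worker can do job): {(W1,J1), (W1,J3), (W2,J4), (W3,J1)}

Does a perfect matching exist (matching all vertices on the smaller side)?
Yes, perfect matching exists (size 3)

Perfect matching: {(W1,J3), (W2,J4), (W3,J1)}
All 3 vertices on the smaller side are matched.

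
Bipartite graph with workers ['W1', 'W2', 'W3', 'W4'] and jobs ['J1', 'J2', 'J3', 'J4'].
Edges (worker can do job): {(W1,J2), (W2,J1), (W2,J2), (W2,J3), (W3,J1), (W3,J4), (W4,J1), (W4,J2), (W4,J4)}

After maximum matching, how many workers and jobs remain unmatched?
Unmatched: 0 workers, 0 jobs

Maximum matching size: 4
Workers: 4 total, 4 matched, 0 unmatched
Jobs: 4 total, 4 matched, 0 unmatched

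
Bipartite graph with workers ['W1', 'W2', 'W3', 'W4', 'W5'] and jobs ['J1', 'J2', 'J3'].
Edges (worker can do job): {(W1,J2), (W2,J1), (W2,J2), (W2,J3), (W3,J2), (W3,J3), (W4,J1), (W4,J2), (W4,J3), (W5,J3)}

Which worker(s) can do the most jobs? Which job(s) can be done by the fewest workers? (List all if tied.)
Most versatile: W2, W4 (3 jobs); Least covered: J1 (2 workers)

Worker degrees (jobs they can do): W1:1, W2:3, W3:2, W4:3, W5:1
Job degrees (workers who can do it): J1:2, J2:4, J3:4

Maximum worker degree is 3, achieved by: W2, W4
Minimum job degree is 2, achieved by: J1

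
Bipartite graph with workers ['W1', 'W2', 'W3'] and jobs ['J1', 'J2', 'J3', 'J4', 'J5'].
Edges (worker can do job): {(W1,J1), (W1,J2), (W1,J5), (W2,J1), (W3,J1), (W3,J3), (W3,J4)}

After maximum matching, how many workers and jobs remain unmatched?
Unmatched: 0 workers, 2 jobs

Maximum matching size: 3
Workers: 3 total, 3 matched, 0 unmatched
Jobs: 5 total, 3 matched, 2 unmatched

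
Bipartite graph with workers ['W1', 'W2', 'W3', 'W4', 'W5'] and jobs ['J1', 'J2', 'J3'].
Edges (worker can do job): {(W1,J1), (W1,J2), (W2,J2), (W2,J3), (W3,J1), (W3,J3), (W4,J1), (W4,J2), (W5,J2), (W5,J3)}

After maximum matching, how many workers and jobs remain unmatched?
Unmatched: 2 workers, 0 jobs

Maximum matching size: 3
Workers: 5 total, 3 matched, 2 unmatched
Jobs: 3 total, 3 matched, 0 unmatched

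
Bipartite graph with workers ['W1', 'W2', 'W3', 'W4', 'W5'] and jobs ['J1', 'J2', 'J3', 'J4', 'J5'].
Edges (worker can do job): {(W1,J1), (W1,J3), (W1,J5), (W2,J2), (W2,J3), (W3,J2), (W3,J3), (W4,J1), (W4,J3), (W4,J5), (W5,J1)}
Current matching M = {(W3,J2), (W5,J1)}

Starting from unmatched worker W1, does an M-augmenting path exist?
Yes: W1 → J3

An M-augmenting path alternates non-matching / matching edges, starting and ending at unmatched vertices.
Path: W1 → J3
(J3 is unmatched in M, so the path is augmenting.)
Flipping edges along this path would increase |M| from 2 to 3.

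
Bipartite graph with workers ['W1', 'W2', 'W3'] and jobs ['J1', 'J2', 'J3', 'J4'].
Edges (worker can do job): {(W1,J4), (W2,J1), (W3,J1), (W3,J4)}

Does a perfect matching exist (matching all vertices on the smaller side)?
No, maximum matching has size 2 < 3

Maximum matching has size 2, need 3 for perfect matching.
Unmatched workers: ['W2']
Unmatched jobs: ['J3', 'J2']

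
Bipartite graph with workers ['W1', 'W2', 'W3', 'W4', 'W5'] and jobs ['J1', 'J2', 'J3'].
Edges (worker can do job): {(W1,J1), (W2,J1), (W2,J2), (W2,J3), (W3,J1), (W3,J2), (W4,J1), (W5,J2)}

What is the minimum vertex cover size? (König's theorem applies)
Minimum vertex cover size = 3

By König's theorem: in bipartite graphs,
min vertex cover = max matching = 3

Maximum matching has size 3, so minimum vertex cover also has size 3.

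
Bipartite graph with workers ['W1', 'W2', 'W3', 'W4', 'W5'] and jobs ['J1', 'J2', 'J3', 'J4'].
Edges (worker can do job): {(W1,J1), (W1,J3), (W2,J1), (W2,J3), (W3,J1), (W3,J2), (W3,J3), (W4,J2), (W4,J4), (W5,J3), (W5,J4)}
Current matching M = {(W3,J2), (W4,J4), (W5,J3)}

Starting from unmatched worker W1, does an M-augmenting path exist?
Yes: W1 → J1

An M-augmenting path alternates non-matching / matching edges, starting and ending at unmatched vertices.
Path: W1 → J1
(J1 is unmatched in M, so the path is augmenting.)
Flipping edges along this path would increase |M| from 3 to 4.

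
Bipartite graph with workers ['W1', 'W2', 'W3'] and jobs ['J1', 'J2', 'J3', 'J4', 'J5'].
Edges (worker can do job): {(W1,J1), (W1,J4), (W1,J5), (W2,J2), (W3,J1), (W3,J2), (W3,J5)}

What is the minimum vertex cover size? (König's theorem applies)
Minimum vertex cover size = 3

By König's theorem: in bipartite graphs,
min vertex cover = max matching = 3

Maximum matching has size 3, so minimum vertex cover also has size 3.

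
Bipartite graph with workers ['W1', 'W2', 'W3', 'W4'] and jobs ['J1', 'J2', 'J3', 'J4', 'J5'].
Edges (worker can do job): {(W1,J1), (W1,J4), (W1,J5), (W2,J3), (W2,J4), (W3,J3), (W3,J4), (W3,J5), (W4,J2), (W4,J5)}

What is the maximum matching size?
Maximum matching size = 4

Maximum matching: {(W1,J1), (W2,J3), (W3,J4), (W4,J5)}
Size: 4

This assigns 4 workers to 4 distinct jobs.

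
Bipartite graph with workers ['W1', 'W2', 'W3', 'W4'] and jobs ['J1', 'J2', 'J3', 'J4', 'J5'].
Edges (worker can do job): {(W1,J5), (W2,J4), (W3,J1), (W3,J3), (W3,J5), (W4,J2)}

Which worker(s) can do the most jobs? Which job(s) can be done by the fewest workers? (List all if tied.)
Most versatile: W3 (3 jobs); Least covered: J1, J2, J3, J4 (1 workers)

Worker degrees (jobs they can do): W1:1, W2:1, W3:3, W4:1
Job degrees (workers who can do it): J1:1, J2:1, J3:1, J4:1, J5:2

Maximum worker degree is 3, achieved by: W3
Minimum job degree is 1, achieved by: J1, J2, J3, J4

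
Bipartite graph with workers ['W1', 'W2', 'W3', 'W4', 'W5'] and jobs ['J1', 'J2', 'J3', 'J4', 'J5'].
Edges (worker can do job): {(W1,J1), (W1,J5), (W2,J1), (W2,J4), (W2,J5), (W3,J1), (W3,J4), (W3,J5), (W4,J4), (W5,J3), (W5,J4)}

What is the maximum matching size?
Maximum matching size = 4

Maximum matching: {(W1,J5), (W2,J1), (W3,J4), (W5,J3)}
Size: 4

This assigns 4 workers to 4 distinct jobs.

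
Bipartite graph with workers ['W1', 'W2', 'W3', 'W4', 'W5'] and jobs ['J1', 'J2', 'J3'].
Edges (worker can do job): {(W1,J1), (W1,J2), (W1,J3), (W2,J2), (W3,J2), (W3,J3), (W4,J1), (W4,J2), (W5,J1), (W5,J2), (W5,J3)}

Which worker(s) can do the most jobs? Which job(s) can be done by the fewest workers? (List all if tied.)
Most versatile: W1, W5 (3 jobs); Least covered: J1, J3 (3 workers)

Worker degrees (jobs they can do): W1:3, W2:1, W3:2, W4:2, W5:3
Job degrees (workers who can do it): J1:3, J2:5, J3:3

Maximum worker degree is 3, achieved by: W1, W5
Minimum job degree is 3, achieved by: J1, J3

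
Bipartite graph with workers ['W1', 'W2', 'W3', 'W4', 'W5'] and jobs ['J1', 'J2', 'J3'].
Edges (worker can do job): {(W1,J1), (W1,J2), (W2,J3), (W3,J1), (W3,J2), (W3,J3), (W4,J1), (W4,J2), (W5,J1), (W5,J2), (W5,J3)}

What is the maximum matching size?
Maximum matching size = 3

Maximum matching: {(W3,J3), (W4,J2), (W5,J1)}
Size: 3

This assigns 3 workers to 3 distinct jobs.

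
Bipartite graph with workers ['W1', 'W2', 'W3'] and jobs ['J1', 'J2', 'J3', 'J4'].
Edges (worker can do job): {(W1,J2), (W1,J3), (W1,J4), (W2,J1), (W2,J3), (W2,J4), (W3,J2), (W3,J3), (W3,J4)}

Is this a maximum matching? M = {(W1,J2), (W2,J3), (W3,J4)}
Yes, size 3 is maximum

Proposed matching has size 3.
Maximum matching size for this graph: 3.

This is a maximum matching.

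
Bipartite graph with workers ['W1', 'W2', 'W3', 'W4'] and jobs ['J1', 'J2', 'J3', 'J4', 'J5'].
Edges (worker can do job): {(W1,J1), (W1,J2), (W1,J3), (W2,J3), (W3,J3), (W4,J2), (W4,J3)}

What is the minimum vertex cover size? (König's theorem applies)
Minimum vertex cover size = 3

By König's theorem: in bipartite graphs,
min vertex cover = max matching = 3

Maximum matching has size 3, so minimum vertex cover also has size 3.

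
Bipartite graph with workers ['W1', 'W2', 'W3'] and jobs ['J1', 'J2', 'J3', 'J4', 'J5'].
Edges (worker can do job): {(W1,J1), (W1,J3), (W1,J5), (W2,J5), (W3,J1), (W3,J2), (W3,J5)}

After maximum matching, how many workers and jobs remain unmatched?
Unmatched: 0 workers, 2 jobs

Maximum matching size: 3
Workers: 3 total, 3 matched, 0 unmatched
Jobs: 5 total, 3 matched, 2 unmatched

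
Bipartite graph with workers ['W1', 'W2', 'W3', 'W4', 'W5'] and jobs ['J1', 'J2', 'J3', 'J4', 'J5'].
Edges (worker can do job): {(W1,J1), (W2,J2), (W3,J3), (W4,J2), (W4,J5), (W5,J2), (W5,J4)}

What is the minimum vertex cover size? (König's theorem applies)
Minimum vertex cover size = 5

By König's theorem: in bipartite graphs,
min vertex cover = max matching = 5

Maximum matching has size 5, so minimum vertex cover also has size 5.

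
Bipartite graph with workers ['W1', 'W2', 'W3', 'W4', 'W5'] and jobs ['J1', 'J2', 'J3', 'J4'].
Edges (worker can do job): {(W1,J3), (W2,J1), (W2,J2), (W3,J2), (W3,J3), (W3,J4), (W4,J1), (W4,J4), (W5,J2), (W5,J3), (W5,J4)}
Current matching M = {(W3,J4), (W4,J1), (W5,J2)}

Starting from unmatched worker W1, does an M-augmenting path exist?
Yes: W1 → J3

An M-augmenting path alternates non-matching / matching edges, starting and ending at unmatched vertices.
Path: W1 → J3
(J3 is unmatched in M, so the path is augmenting.)
Flipping edges along this path would increase |M| from 3 to 4.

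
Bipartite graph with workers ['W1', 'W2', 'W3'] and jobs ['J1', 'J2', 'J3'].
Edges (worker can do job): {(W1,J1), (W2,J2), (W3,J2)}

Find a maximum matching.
Matching: {(W1,J1), (W3,J2)}

Maximum matching (size 2):
  W1 → J1
  W3 → J2

Each worker is assigned to at most one job, and each job to at most one worker.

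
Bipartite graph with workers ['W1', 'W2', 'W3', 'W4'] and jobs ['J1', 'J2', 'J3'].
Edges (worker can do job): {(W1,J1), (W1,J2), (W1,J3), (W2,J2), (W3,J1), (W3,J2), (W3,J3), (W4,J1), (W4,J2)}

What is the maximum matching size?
Maximum matching size = 3

Maximum matching: {(W1,J2), (W3,J3), (W4,J1)}
Size: 3

This assigns 3 workers to 3 distinct jobs.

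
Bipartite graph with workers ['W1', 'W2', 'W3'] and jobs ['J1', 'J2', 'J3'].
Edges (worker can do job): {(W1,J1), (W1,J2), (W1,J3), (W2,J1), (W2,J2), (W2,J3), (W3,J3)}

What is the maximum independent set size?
Maximum independent set = 3

By König's theorem:
- Min vertex cover = Max matching = 3
- Max independent set = Total vertices - Min vertex cover
- Max independent set = 6 - 3 = 3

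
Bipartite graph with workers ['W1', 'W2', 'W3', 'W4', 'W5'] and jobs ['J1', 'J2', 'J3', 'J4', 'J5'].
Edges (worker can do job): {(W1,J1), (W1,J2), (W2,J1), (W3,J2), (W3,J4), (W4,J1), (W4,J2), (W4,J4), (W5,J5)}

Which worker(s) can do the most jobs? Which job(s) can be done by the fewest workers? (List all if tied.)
Most versatile: W4 (3 jobs); Least covered: J3 (0 workers)

Worker degrees (jobs they can do): W1:2, W2:1, W3:2, W4:3, W5:1
Job degrees (workers who can do it): J1:3, J2:3, J3:0, J4:2, J5:1

Maximum worker degree is 3, achieved by: W4
Minimum job degree is 0, achieved by: J3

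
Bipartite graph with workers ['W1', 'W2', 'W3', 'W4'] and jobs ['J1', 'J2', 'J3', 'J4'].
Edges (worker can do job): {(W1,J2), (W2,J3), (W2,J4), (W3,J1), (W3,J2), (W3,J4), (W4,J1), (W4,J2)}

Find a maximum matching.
Matching: {(W1,J2), (W2,J3), (W3,J4), (W4,J1)}

Maximum matching (size 4):
  W1 → J2
  W2 → J3
  W3 → J4
  W4 → J1

Each worker is assigned to at most one job, and each job to at most one worker.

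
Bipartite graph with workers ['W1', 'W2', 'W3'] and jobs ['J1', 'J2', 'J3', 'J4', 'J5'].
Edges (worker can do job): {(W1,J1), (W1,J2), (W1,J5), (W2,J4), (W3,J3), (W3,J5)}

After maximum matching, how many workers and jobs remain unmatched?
Unmatched: 0 workers, 2 jobs

Maximum matching size: 3
Workers: 3 total, 3 matched, 0 unmatched
Jobs: 5 total, 3 matched, 2 unmatched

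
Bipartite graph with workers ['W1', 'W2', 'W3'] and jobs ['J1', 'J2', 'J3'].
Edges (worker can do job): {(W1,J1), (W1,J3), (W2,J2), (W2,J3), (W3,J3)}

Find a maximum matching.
Matching: {(W1,J1), (W2,J2), (W3,J3)}

Maximum matching (size 3):
  W1 → J1
  W2 → J2
  W3 → J3

Each worker is assigned to at most one job, and each job to at most one worker.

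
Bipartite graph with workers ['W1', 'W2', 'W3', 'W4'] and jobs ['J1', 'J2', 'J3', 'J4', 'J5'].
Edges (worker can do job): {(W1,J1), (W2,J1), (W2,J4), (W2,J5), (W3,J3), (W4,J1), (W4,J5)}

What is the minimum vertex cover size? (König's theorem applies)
Minimum vertex cover size = 4

By König's theorem: in bipartite graphs,
min vertex cover = max matching = 4

Maximum matching has size 4, so minimum vertex cover also has size 4.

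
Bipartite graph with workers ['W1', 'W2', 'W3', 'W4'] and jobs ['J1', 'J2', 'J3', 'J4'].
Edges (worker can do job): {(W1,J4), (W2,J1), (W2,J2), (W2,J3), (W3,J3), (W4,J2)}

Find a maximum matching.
Matching: {(W1,J4), (W2,J1), (W3,J3), (W4,J2)}

Maximum matching (size 4):
  W1 → J4
  W2 → J1
  W3 → J3
  W4 → J2

Each worker is assigned to at most one job, and each job to at most one worker.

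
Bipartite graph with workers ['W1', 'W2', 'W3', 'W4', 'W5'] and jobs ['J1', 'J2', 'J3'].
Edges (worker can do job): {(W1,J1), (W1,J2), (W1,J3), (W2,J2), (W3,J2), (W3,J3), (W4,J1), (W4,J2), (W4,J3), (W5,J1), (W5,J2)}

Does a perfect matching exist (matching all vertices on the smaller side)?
Yes, perfect matching exists (size 3)

Perfect matching: {(W3,J3), (W4,J1), (W5,J2)}
All 3 vertices on the smaller side are matched.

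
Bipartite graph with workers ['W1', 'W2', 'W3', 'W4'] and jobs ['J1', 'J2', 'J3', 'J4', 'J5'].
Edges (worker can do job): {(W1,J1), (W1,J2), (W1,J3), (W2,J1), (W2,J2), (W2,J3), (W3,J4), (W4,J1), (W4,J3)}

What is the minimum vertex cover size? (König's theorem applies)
Minimum vertex cover size = 4

By König's theorem: in bipartite graphs,
min vertex cover = max matching = 4

Maximum matching has size 4, so minimum vertex cover also has size 4.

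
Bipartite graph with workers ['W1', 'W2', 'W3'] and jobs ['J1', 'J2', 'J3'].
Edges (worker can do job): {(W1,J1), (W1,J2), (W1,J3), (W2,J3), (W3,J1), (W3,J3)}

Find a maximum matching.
Matching: {(W1,J2), (W2,J3), (W3,J1)}

Maximum matching (size 3):
  W1 → J2
  W2 → J3
  W3 → J1

Each worker is assigned to at most one job, and each job to at most one worker.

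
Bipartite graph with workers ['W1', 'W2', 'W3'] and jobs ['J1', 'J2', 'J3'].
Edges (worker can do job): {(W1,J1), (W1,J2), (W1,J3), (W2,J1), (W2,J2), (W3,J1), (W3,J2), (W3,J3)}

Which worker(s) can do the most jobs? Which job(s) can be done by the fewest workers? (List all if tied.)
Most versatile: W1, W3 (3 jobs); Least covered: J3 (2 workers)

Worker degrees (jobs they can do): W1:3, W2:2, W3:3
Job degrees (workers who can do it): J1:3, J2:3, J3:2

Maximum worker degree is 3, achieved by: W1, W3
Minimum job degree is 2, achieved by: J3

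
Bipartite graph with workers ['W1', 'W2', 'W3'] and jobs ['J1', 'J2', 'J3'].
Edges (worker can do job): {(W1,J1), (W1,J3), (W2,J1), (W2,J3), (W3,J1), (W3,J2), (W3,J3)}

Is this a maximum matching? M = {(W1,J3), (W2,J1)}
No, size 2 is not maximum

Proposed matching has size 2.
Maximum matching size for this graph: 3.

This is NOT maximum - can be improved to size 3.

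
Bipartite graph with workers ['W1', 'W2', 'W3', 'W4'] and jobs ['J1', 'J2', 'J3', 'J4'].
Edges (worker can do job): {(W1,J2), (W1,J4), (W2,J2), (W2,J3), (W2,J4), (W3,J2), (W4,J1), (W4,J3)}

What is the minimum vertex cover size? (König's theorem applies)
Minimum vertex cover size = 4

By König's theorem: in bipartite graphs,
min vertex cover = max matching = 4

Maximum matching has size 4, so minimum vertex cover also has size 4.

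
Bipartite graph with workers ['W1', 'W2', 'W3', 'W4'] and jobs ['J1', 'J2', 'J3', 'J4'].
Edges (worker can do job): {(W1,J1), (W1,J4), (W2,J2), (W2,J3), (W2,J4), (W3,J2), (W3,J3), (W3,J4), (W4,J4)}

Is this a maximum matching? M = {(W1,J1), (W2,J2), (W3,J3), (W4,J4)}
Yes, size 4 is maximum

Proposed matching has size 4.
Maximum matching size for this graph: 4.

This is a maximum matching.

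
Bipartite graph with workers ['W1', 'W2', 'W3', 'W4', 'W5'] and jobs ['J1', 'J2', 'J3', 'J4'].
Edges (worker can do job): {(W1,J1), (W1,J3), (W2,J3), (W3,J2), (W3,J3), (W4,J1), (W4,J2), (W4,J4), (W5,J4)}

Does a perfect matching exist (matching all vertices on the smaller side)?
Yes, perfect matching exists (size 4)

Perfect matching: {(W1,J3), (W3,J2), (W4,J1), (W5,J4)}
All 4 vertices on the smaller side are matched.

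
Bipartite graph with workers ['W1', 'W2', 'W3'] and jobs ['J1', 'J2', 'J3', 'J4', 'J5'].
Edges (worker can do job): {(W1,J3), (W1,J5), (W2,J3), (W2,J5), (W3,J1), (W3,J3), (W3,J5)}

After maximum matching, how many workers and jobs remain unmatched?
Unmatched: 0 workers, 2 jobs

Maximum matching size: 3
Workers: 3 total, 3 matched, 0 unmatched
Jobs: 5 total, 3 matched, 2 unmatched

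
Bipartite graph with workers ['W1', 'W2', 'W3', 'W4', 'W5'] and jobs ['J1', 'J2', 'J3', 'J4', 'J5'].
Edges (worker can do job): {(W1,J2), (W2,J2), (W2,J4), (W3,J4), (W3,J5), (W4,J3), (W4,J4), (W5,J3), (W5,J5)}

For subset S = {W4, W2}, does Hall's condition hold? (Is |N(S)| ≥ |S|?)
Yes: |N(S)| = 3, |S| = 2

Subset S = {W4, W2}
Neighbors N(S) = {J2, J3, J4}

|N(S)| = 3, |S| = 2
Hall's condition: |N(S)| ≥ |S| is satisfied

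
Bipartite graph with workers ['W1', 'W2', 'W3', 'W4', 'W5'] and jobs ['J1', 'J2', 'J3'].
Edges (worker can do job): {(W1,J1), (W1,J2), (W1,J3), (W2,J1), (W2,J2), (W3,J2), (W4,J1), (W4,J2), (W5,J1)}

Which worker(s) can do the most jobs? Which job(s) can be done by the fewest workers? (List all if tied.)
Most versatile: W1 (3 jobs); Least covered: J3 (1 workers)

Worker degrees (jobs they can do): W1:3, W2:2, W3:1, W4:2, W5:1
Job degrees (workers who can do it): J1:4, J2:4, J3:1

Maximum worker degree is 3, achieved by: W1
Minimum job degree is 1, achieved by: J3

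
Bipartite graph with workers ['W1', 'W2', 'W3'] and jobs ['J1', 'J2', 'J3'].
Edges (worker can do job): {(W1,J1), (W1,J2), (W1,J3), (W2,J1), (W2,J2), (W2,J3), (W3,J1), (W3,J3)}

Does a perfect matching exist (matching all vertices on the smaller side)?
Yes, perfect matching exists (size 3)

Perfect matching: {(W1,J3), (W2,J2), (W3,J1)}
All 3 vertices on the smaller side are matched.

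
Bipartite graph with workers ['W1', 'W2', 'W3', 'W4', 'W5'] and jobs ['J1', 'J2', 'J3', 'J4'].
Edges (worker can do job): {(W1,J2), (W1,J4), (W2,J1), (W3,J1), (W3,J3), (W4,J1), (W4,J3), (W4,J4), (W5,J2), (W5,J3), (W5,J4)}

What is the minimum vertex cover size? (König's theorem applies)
Minimum vertex cover size = 4

By König's theorem: in bipartite graphs,
min vertex cover = max matching = 4

Maximum matching has size 4, so minimum vertex cover also has size 4.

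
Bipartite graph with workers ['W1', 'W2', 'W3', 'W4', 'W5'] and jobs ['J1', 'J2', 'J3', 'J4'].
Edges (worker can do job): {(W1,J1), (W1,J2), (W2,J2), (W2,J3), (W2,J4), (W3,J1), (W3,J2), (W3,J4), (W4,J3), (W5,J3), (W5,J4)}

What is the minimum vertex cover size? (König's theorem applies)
Minimum vertex cover size = 4

By König's theorem: in bipartite graphs,
min vertex cover = max matching = 4

Maximum matching has size 4, so minimum vertex cover also has size 4.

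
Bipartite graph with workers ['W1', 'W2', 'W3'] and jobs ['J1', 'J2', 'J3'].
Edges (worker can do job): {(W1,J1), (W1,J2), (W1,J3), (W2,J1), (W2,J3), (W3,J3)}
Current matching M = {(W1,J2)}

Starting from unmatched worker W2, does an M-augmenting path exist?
Yes: W2 → J1

An M-augmenting path alternates non-matching / matching edges, starting and ending at unmatched vertices.
Path: W2 → J1
(J1 is unmatched in M, so the path is augmenting.)
Flipping edges along this path would increase |M| from 1 to 2.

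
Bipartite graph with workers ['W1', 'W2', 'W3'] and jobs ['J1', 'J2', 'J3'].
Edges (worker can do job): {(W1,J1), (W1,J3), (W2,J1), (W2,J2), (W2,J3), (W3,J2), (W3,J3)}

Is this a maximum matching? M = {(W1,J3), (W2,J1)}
No, size 2 is not maximum

Proposed matching has size 2.
Maximum matching size for this graph: 3.

This is NOT maximum - can be improved to size 3.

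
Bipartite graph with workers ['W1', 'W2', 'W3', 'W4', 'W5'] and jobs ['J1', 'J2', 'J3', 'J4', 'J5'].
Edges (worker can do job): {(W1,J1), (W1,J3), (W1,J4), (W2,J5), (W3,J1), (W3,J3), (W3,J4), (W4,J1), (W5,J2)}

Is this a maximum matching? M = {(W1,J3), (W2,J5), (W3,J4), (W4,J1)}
No, size 4 is not maximum

Proposed matching has size 4.
Maximum matching size for this graph: 5.

This is NOT maximum - can be improved to size 5.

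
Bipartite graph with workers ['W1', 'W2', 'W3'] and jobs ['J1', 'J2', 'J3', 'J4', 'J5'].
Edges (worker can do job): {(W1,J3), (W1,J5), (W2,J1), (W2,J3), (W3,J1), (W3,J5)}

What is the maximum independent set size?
Maximum independent set = 5

By König's theorem:
- Min vertex cover = Max matching = 3
- Max independent set = Total vertices - Min vertex cover
- Max independent set = 8 - 3 = 5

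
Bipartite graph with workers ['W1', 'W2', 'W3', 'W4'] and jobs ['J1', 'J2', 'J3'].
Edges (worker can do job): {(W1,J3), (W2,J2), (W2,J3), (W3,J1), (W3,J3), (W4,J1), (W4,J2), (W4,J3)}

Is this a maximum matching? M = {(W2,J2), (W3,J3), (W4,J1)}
Yes, size 3 is maximum

Proposed matching has size 3.
Maximum matching size for this graph: 3.

This is a maximum matching.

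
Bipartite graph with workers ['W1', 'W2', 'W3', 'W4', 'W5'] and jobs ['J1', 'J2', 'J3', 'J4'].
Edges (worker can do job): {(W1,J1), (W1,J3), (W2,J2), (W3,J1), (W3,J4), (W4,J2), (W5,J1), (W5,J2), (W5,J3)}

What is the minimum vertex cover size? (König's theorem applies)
Minimum vertex cover size = 4

By König's theorem: in bipartite graphs,
min vertex cover = max matching = 4

Maximum matching has size 4, so minimum vertex cover also has size 4.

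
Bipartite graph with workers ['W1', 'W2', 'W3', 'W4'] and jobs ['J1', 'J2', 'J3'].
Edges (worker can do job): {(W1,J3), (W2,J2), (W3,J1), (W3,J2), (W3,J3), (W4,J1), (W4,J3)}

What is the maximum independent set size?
Maximum independent set = 4

By König's theorem:
- Min vertex cover = Max matching = 3
- Max independent set = Total vertices - Min vertex cover
- Max independent set = 7 - 3 = 4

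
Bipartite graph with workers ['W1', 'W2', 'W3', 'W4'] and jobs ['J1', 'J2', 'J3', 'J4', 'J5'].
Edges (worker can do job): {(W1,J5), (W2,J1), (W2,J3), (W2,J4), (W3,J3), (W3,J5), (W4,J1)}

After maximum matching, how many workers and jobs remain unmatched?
Unmatched: 0 workers, 1 jobs

Maximum matching size: 4
Workers: 4 total, 4 matched, 0 unmatched
Jobs: 5 total, 4 matched, 1 unmatched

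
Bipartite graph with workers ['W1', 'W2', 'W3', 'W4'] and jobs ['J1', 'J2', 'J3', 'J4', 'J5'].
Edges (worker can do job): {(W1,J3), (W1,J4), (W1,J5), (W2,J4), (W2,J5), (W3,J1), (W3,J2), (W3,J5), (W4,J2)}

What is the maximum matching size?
Maximum matching size = 4

Maximum matching: {(W1,J3), (W2,J4), (W3,J5), (W4,J2)}
Size: 4

This assigns 4 workers to 4 distinct jobs.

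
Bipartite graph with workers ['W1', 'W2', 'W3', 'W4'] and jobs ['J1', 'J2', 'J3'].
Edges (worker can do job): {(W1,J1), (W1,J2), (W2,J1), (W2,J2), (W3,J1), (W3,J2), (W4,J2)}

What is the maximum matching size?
Maximum matching size = 2

Maximum matching: {(W3,J1), (W4,J2)}
Size: 2

This assigns 2 workers to 2 distinct jobs.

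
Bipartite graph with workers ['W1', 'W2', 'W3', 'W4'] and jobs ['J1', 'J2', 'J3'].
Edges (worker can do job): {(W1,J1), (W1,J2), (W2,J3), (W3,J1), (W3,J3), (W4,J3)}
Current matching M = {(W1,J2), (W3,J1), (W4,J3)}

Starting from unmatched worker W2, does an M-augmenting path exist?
No augmenting path from W2

Alternating search from W2 reaches jobs: {J3}.
Every reachable job is already matched in M, and following those matched edges back to workers exposes no further unvisited jobs.
No M-augmenting path from W2 exists.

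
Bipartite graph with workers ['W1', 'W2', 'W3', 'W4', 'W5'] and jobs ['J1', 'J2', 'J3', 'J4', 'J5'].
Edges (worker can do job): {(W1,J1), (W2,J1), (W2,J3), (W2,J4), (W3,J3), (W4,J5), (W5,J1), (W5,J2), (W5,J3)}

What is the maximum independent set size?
Maximum independent set = 5

By König's theorem:
- Min vertex cover = Max matching = 5
- Max independent set = Total vertices - Min vertex cover
- Max independent set = 10 - 5 = 5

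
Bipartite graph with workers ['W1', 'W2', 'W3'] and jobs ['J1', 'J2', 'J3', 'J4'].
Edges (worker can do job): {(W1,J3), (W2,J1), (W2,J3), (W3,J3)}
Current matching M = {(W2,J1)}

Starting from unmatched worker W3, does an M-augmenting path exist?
Yes: W3 → J3

An M-augmenting path alternates non-matching / matching edges, starting and ending at unmatched vertices.
Path: W3 → J3
(J3 is unmatched in M, so the path is augmenting.)
Flipping edges along this path would increase |M| from 1 to 2.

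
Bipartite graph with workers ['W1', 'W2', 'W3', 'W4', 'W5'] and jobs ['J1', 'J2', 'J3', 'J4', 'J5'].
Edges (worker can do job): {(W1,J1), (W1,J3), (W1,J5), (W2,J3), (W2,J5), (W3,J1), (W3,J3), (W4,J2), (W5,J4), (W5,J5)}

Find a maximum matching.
Matching: {(W1,J3), (W2,J5), (W3,J1), (W4,J2), (W5,J4)}

Maximum matching (size 5):
  W1 → J3
  W2 → J5
  W3 → J1
  W4 → J2
  W5 → J4

Each worker is assigned to at most one job, and each job to at most one worker.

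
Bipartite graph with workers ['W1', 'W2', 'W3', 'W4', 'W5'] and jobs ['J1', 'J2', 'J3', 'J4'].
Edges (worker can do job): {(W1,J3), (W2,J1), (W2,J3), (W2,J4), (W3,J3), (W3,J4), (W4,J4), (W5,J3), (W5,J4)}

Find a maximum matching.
Matching: {(W2,J1), (W3,J3), (W5,J4)}

Maximum matching (size 3):
  W2 → J1
  W3 → J3
  W5 → J4

Each worker is assigned to at most one job, and each job to at most one worker.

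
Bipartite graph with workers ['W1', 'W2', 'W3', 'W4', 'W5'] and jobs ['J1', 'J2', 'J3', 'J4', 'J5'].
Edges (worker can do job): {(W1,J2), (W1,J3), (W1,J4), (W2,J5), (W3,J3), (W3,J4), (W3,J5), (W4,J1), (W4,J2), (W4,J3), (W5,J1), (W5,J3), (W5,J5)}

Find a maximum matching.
Matching: {(W1,J3), (W2,J5), (W3,J4), (W4,J2), (W5,J1)}

Maximum matching (size 5):
  W1 → J3
  W2 → J5
  W3 → J4
  W4 → J2
  W5 → J1

Each worker is assigned to at most one job, and each job to at most one worker.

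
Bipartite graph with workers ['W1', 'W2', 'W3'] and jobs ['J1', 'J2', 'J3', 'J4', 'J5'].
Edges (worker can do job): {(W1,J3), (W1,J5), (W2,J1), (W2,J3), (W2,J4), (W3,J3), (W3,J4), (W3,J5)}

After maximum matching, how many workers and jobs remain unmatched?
Unmatched: 0 workers, 2 jobs

Maximum matching size: 3
Workers: 3 total, 3 matched, 0 unmatched
Jobs: 5 total, 3 matched, 2 unmatched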